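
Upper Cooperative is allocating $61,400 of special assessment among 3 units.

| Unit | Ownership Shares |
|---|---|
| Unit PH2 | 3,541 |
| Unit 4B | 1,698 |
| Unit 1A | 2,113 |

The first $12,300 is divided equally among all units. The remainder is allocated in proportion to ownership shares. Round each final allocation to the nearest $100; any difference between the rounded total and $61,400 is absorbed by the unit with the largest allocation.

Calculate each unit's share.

Equal tier: $12,300 ÷ 3 = $4,100 apiece.
Remainder $49,100 by ownership shares (total 7,352): Unit PH2 23,648.41 → $23,600; Unit 4B 11,340.02 → $11,300; Unit 1A 14,111.58 → $14,100.
Rounding difference +$100 on remainder applied to Unit PH2.
Totals: Unit PH2 $4,100 + $23,700 = $27,800; Unit 4B $4,100 + $11,300 = $15,400; Unit 1A $4,100 + $14,100 = $18,200.

Unit PH2: $27,800; Unit 4B: $15,400; Unit 1A: $18,200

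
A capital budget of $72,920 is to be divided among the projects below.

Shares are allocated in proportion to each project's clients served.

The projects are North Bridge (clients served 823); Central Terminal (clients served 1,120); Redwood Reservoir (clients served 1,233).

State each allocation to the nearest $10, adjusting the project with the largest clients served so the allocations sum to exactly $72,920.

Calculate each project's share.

North Bridge: $18,900 · Central Terminal: $25,710 · Redwood Reservoir: $28,310

Combined clients served = 823 + 1,120 + 1,233 = 3,176.
Proportional shares: North Bridge 18,895.83; Central Terminal 25,714.86; Redwood Reservoir 28,309.31.
After rounding ($10): North Bridge $18,900; Central Terminal $25,710; Redwood Reservoir $28,310. Sum = $72,920.
Sum already equals the total — no adjustment.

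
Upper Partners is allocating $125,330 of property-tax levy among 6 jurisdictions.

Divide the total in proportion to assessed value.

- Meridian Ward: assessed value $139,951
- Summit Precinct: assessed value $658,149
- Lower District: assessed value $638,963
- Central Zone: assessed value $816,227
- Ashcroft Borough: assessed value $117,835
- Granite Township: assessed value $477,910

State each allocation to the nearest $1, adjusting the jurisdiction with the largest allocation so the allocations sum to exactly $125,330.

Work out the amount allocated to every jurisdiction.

Meridian Ward: $6,156; Summit Precinct: $28,952; Lower District: $28,108; Central Zone: $35,907; Ashcroft Borough: $5,184; Granite Township: $21,023

Combined assessed value = 2,849,035.
Proportional shares: Meridian Ward 139,951/2,849,035 × $125,330 = 6,156.49; Summit Precinct 658,149/2,849,035 × $125,330 = 28,952.19; Lower District 638,963/2,849,035 × $125,330 = 28,108.20; Central Zone 816,227/2,849,035 × $125,330 = 35,906.10; Ashcroft Borough 117,835/2,849,035 × $125,330 = 5,183.60; Granite Township 477,910/2,849,035 × $125,330 = 21,023.42.
At nearest $1: Meridian Ward $6,156; Summit Precinct $28,952; Lower District $28,108; Central Zone $35,906; Ashcroft Borough $5,184; Granite Township $21,023. Sum = $125,329.
Difference $125,330 − $125,329 = +$1 applied to largest allocation (Central Zone): Central Zone becomes $35,907.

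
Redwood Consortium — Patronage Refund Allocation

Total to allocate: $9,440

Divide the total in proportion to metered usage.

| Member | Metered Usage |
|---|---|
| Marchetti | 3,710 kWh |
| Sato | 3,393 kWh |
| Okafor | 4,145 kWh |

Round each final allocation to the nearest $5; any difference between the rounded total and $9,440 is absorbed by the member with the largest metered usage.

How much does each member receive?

Combined metered usage = 11,248.
Pro-rata amounts: Marchetti 3,710/11,248 × $9,440 = 3,113.66; Sato 3,393/11,248 × $9,440 = 2,847.61; Okafor 4,145/11,248 × $9,440 = 3,478.73.
Rounded to nearest $5: Marchetti $3,115; Sato $2,850; Okafor $3,480. Sum = $9,445.
Difference $9,440 − $9,445 = −$5 applied to largest metered usage (Okafor): Okafor becomes $3,475.

Marchetti: $3,115; Sato: $2,850; Okafor: $3,475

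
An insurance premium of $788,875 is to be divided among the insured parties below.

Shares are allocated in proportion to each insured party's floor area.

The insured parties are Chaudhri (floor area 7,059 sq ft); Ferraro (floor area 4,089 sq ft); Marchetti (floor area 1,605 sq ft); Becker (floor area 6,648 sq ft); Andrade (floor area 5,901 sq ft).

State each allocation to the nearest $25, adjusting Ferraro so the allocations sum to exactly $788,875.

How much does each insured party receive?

Sum of floor area: 25,302.
Unrounded shares: Chaudhri 7,059/25,302 × $788,875 = 220,088.08; Ferraro 4,089/25,302 × $788,875 = 127,488.34; Marchetti 1,605/25,302 × $788,875 = 50,041.28; Becker 6,648/25,302 × $788,875 = 207,273.77; Andrade 5,901/25,302 × $788,875 = 183,983.53.
At nearest $25: Chaudhri $220,100; Ferraro $127,500; Marchetti $50,050; Becker $207,275; Andrade $183,975. Sum = $788,900.
Difference $788,875 − $788,900 = −$25 applied to Ferraro: Ferraro becomes $127,475.

Chaudhri: $220,100; Ferraro: $127,475; Marchetti: $50,050; Becker: $207,275; Andrade: $183,975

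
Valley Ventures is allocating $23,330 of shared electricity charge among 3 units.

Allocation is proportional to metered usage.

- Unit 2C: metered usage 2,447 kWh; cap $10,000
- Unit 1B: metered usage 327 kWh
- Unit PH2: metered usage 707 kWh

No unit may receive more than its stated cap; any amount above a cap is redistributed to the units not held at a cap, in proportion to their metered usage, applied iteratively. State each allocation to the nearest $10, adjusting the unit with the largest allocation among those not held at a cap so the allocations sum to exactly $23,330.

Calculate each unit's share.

Metered usage total: 3,481.
Pro-rata shares before constraints: Unit 2C 16,400.03; Unit 1B 2,191.59; Unit PH2 4,738.38.
Capped: Unit 2C ($10,000); remaining pool $13,330 reallocated over remaining metered usage 1,034.
Remaining shares: Unit 1B 4,215.58 → $4,220; Unit PH2 9,114.42 → $9,110.

Unit 2C: $10,000 | Unit 1B: $4,220 | Unit PH2: $9,110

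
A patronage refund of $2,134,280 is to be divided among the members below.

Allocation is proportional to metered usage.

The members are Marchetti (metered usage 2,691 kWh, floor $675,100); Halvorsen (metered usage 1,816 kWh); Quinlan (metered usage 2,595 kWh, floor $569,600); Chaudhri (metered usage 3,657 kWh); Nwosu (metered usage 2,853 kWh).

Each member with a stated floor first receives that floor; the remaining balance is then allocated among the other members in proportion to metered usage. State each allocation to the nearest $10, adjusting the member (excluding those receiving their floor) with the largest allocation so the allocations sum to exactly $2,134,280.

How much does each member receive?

Minimums first: Marchetti $675,100; Quinlan $569,600. Balance $889,580.
Balance split over remaining metered usage 8,326: Halvorsen 194,028.02 → $194,030; Chaudhri 390,727.13 → $390,730; Nwosu 304,824.85 → $304,820.

Marchetti: $675,100 · Halvorsen: $194,030 · Quinlan: $569,600 · Chaudhri: $390,730 · Nwosu: $304,820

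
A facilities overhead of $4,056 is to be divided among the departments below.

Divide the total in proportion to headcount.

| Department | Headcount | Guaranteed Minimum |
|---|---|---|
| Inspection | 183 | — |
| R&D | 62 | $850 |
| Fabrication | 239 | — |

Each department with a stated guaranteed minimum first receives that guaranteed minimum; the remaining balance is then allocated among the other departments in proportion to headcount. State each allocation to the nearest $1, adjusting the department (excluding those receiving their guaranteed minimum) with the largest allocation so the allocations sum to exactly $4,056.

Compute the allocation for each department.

Inspection: $1,390; R&D: $850; Fabrication: $1,816

Minimums first: R&D $850. Remaining pool $3,206.
Remaining pool split over remaining headcount 422: Inspection 1,390.28 → $1,390; Fabrication 1,815.72 → $1,816.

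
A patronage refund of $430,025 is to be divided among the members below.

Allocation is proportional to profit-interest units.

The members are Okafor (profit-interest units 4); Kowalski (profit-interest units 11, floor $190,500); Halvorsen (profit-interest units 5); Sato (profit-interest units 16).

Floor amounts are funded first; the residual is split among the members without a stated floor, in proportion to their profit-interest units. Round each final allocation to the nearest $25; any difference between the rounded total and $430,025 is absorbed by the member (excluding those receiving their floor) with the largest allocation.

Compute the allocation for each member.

Okafor: $38,325 | Kowalski: $190,500 | Halvorsen: $47,900 | Sato: $153,300

Minimums first: Kowalski $190,500. Remaining pool $239,525.
Remaining pool split over remaining profit-interest units 25: Okafor 38,324.00 → $38,325; Halvorsen 47,905.00 → $47,900; Sato 153,296.00 → $153,300.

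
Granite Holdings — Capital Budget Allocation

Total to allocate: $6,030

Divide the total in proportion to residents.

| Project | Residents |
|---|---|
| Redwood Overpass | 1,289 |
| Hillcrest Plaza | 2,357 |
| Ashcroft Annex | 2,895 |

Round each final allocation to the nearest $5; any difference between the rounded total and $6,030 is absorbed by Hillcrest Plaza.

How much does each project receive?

Sum of residents: 6,541.
Proportional shares: Redwood Overpass 1,289/6,541 × $6,030 = 1,188.30; Hillcrest Plaza 2,357/6,541 × $6,030 = 2,172.87; Ashcroft Annex 2,895/6,541 × $6,030 = 2,668.84.
After rounding ($5): Redwood Overpass $1,190; Hillcrest Plaza $2,175; Ashcroft Annex $2,670. Sum = $6,035.
Difference $6,030 − $6,035 = −$5 applied to Hillcrest Plaza: Hillcrest Plaza becomes $2,170.

Redwood Overpass: $1,190 · Hillcrest Plaza: $2,170 · Ashcroft Annex: $2,670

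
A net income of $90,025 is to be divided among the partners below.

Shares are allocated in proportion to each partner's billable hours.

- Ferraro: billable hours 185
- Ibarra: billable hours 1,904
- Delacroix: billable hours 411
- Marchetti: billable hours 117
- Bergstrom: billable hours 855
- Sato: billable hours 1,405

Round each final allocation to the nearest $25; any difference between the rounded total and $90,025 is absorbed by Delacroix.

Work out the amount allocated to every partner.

Total billable hours = 4,877.
Pro-rata amounts: Ferraro 185/4,877 × $90,025 = 3,414.93; Ibarra 1,904/4,877 × $90,025 = 35,146.11; Delacroix 411/4,877 × $90,025 = 7,586.69; Marchetti 117/4,877 × $90,025 = 2,159.71; Bergstrom 855/4,877 × $90,025 = 15,782.53; Sato 1,405/4,877 × $90,025 = 25,935.03.
Rounded to nearest $25: Ferraro $3,425; Ibarra $35,150; Delacroix $7,575; Marchetti $2,150; Bergstrom $15,775; Sato $25,925. Sum = $90,000.
Difference $90,025 − $90,000 = +$25 applied to Delacroix: Delacroix becomes $7,600.

Ferraro: $3,425 | Ibarra: $35,150 | Delacroix: $7,600 | Marchetti: $2,150 | Bergstrom: $15,775 | Sato: $25,925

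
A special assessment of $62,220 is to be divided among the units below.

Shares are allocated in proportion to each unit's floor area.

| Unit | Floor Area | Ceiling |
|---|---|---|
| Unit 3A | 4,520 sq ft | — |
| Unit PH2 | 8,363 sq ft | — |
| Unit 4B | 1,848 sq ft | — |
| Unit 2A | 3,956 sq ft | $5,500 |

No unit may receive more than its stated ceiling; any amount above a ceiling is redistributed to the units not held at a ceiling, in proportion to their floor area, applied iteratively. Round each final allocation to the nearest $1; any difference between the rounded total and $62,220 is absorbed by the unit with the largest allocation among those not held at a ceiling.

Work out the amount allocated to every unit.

Sum of floor area: 18,687.
Pro-rata shares before constraints: Unit 3A 15,049.74; Unit PH2 27,845.34; Unit 4B 6,153.08; Unit 2A 13,171.85.
Held at cap: Unit 2A ($5,500); residual $56,720 reallocated over remaining floor area 14,731.
Shares after redistribution: Unit 3A 17,403.73 → $17,404; Unit PH2 32,200.76 → $32,201; Unit 4B 7,115.51 → $7,116.
Rounding difference −$1 applied to Unit PH2 → $32,200.

Unit 3A: $17,404; Unit PH2: $32,200; Unit 4B: $7,116; Unit 2A: $5,500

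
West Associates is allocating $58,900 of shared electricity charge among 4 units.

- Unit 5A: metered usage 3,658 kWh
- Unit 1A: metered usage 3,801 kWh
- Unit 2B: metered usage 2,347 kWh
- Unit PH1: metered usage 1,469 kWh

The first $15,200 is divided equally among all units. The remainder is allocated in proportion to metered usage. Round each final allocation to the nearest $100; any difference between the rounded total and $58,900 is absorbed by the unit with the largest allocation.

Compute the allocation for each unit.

Equal tier: $15,200 ÷ 4 = $3,800 apiece.
Remainder $43,700 by metered usage (total 11,275): Unit 5A 14,177.79 → $14,200; Unit 1A 14,732.04 → $14,700; Unit 2B 9,096.58 → $9,100; Unit PH1 5,693.60 → $5,700.
Totals: Unit 5A $3,800 + $14,200 = $18,000; Unit 1A $3,800 + $14,700 = $18,500; Unit 2B $3,800 + $9,100 = $12,900; Unit PH1 $3,800 + $5,700 = $9,500.

Unit 5A: $18,000 | Unit 1A: $18,500 | Unit 2B: $12,900 | Unit PH1: $9,500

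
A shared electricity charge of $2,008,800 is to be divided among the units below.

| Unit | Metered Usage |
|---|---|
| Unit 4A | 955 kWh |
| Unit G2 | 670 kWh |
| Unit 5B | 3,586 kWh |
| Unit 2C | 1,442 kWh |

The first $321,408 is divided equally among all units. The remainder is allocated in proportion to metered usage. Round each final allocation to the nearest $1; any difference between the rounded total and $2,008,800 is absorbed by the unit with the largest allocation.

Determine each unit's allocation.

Unit 4A: $322,567 · Unit G2: $250,283 · Unit 5B: $989,865 · Unit 2C: $446,085

$321,408 shared equally gives $80,352 per unit.
Remainder $1,687,392 by metered usage (total 6,653): Unit 4A 242,215.45 → $242,215; Unit G2 169,931.26 → $169,931; Unit 5B 909,512.66 → $909,513; Unit 2C 365,732.64 → $365,733.
Totals: Unit 4A $80,352 + $242,215 = $322,567; Unit G2 $80,352 + $169,931 = $250,283; Unit 5B $80,352 + $909,513 = $989,865; Unit 2C $80,352 + $365,733 = $446,085.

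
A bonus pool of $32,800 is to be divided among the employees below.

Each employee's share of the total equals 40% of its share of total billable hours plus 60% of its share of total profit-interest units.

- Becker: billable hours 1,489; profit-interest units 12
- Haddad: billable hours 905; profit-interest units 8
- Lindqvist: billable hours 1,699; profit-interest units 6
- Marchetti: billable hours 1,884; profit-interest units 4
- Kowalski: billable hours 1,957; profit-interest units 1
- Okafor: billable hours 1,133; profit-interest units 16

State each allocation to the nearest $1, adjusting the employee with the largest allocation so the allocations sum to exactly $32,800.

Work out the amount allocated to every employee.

Billable hours total 9,067; profit-interest units total 47.
Combined weights (40% billable hours + 60% profit-interest units): Becker 0.2189; Haddad 0.1421; Lindqvist 0.1515; Marchetti 0.1342; Kowalski 0.0991; Okafor 0.2542.
Pro-rata amounts: Becker 7,179.27; Haddad 4,659.33; Lindqvist 4,970.80; Marchetti 4,401.05; Kowalski 3,250.51; Okafor 8,339.03.
At nearest $1: Becker $7,179; Haddad $4,659; Lindqvist $4,971; Marchetti $4,401; Kowalski $3,251; Okafor $8,339. Sum = $32,800.
Rounded total matches; no reconciliation needed.

Becker: $7,179; Haddad: $4,659; Lindqvist: $4,971; Marchetti: $4,401; Kowalski: $3,251; Okafor: $8,339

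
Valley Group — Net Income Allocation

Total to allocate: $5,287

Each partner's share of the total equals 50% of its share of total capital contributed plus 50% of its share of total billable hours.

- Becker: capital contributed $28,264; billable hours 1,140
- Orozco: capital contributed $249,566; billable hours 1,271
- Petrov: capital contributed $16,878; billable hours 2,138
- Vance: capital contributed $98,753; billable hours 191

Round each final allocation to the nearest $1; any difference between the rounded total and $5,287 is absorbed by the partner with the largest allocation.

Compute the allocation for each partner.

Becker: $826 | Orozco: $2,385 | Petrov: $1,306 | Vance: $770

Capital contributed total 393,461; billable hours total 4,740.
Combined weights (50% capital contributed + 50% billable hours): Becker 0.1562; Orozco 0.4512; Petrov 0.2470; Vance 0.1456.
Proportional shares: Becker 825.67; Orozco 2,385.57; Petrov 1,305.76; Vance 770.00.
After rounding ($1): Becker $826; Orozco $2,386; Petrov $1,306; Vance $770. Sum = $5,288.
Difference $5,287 − $5,288 = −$1 applied to largest allocation (Orozco): Orozco becomes $2,385.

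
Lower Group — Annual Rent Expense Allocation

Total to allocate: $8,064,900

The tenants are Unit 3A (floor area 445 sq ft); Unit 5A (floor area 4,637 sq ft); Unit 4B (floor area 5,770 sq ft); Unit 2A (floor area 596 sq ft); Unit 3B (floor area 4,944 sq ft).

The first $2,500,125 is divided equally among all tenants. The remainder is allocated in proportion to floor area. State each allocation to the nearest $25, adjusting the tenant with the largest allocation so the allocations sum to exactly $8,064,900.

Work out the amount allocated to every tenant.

Unit 3A: $651,100; Unit 5A: $2,074,200; Unit 4B: $2,458,825; Unit 2A: $702,350; Unit 3B: $2,178,425

Equal tier: $2,500,125 ÷ 5 = $500,025 apiece.
Remainder $5,564,775 by floor area (total 16,392): Unit 3A 151,069.11 → $151,075; Unit 5A 1,574,174.09 → $1,574,175; Unit 4B 1,958,806.23 → $1,958,800; Unit 2A 202,330.77 → $202,325; Unit 3B 1,678,394.80 → $1,678,400.
Totals: Unit 3A $500,025 + $151,075 = $651,100; Unit 5A $500,025 + $1,574,175 = $2,074,200; Unit 4B $500,025 + $1,958,800 = $2,458,825; Unit 2A $500,025 + $202,325 = $702,350; Unit 3B $500,025 + $1,678,400 = $2,178,425.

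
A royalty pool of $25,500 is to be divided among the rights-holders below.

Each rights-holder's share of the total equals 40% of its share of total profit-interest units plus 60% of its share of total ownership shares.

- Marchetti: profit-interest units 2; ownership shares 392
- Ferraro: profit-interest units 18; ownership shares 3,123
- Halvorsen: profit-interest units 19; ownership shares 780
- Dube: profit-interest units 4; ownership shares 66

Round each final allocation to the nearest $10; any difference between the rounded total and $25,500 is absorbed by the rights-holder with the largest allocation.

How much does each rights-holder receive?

Marchetti: $1,850 | Ferraro: $15,230 | Halvorsen: $7,240 | Dube: $1,180

Totals — profit-interest units 43, ownership shares 4,361.
Combined weights (40% profit-interest units + 60% ownership shares): Marchetti 0.0725; Ferraro 0.5971; Halvorsen 0.2841; Dube 0.0463.
Raw shares: Marchetti 1,849.70; Ferraro 15,226.41; Halvorsen 7,243.51; Dube 1,180.39.
Rounded to nearest $10: Marchetti $1,850; Ferraro $15,230; Halvorsen $7,240; Dube $1,180. Sum = $25,500.
Rounded total matches; no reconciliation needed.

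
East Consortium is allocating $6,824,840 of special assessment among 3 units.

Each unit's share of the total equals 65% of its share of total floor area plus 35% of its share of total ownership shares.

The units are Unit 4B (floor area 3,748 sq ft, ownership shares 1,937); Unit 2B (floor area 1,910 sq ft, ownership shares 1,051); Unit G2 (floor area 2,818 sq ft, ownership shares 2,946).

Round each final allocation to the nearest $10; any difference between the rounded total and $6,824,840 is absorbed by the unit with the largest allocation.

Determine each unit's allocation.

Totals — floor area 8,476, ownership shares 5,934.
Composite weights (65% floor area + 35% ownership shares): Unit 4B 0.4017; Unit 2B 0.2085; Unit G2 0.3899.
Pro-rata amounts: Unit 4B 2,741,345.17; Unit 2B 1,422,724.02; Unit G2 2,660,770.82.
Rounded to nearest $10: Unit 4B $2,741,350; Unit 2B $1,422,720; Unit G2 $2,660,770. Sum = $6,824,840.
No rounding difference to absorb.

Unit 4B: $2,741,350 · Unit 2B: $1,422,720 · Unit G2: $2,660,770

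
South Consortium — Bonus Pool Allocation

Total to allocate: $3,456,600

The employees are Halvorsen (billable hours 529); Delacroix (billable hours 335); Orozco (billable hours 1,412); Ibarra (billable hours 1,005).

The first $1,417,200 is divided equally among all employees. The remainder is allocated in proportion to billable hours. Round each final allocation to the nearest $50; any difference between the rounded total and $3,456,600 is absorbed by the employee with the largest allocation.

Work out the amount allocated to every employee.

First tranche $1,417,200 split equally: $354,300 each.
Remainder $2,039,400 by billable hours (total 3,281): Halvorsen 328,815.18 → $328,800; Delacroix 208,228.89 → $208,250; Orozco 877,669.25 → $877,650; Ibarra 624,686.68 → $624,700.
Totals: Halvorsen $354,300 + $328,800 = $683,100; Delacroix $354,300 + $208,250 = $562,550; Orozco $354,300 + $877,650 = $1,231,950; Ibarra $354,300 + $624,700 = $979,000.

Halvorsen: $683,100 · Delacroix: $562,550 · Orozco: $1,231,950 · Ibarra: $979,000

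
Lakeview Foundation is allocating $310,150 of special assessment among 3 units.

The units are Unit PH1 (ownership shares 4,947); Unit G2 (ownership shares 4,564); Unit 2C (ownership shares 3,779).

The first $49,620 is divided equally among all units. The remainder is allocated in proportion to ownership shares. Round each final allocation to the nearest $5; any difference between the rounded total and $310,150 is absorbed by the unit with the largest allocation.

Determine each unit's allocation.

First tranche $49,620 split equally: $16,540 each.
Remainder $260,530 by ownership shares (total 13,290): Unit PH1 96,978.32 → $96,980; Unit G2 89,470.20 → $89,470; Unit 2C 74,081.48 → $74,080.
Totals: Unit PH1 $16,540 + $96,980 = $113,520; Unit G2 $16,540 + $89,470 = $106,010; Unit 2C $16,540 + $74,080 = $90,620.

Unit PH1: $113,520 · Unit G2: $106,010 · Unit 2C: $90,620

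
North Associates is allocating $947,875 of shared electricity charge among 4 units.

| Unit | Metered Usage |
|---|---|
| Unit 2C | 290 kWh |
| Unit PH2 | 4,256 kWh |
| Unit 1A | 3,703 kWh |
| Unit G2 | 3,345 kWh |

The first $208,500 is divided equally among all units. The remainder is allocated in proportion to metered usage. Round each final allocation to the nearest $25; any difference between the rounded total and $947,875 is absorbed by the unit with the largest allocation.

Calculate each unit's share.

Unit 2C: $70,625 · Unit PH2: $323,525 · Unit 1A: $288,275 · Unit G2: $265,450

$208,500 shared equally gives $52,125 per unit.
Remainder $739,375 by metered usage (total 11,594): Unit 2C 18,493.94 → $18,500; Unit PH2 271,414.52 → $271,425; Unit 1A 236,148.49 → $236,150; Unit G2 213,318.04 → $213,325.
Rounding difference −$25 on remainder applied to Unit PH2.
Totals: Unit 2C $52,125 + $18,500 = $70,625; Unit PH2 $52,125 + $271,400 = $323,525; Unit 1A $52,125 + $236,150 = $288,275; Unit G2 $52,125 + $213,325 = $265,450.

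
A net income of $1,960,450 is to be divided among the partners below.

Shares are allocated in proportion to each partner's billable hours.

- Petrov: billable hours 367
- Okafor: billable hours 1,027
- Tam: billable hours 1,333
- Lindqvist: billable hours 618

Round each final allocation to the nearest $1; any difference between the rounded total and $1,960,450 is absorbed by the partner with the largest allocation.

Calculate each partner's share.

Petrov: $215,093 · Okafor: $601,908 · Tam: $781,249 · Lindqvist: $362,200

Total billable hours = 3,345.
Raw shares: Petrov 367/3,345 × $1,960,450 = 215,092.72; Okafor 1,027/3,345 × $1,960,450 = 601,907.97; Tam 1,333/3,345 × $1,960,450 = 781,249.58; Lindqvist 618/3,345 × $1,960,450 = 362,199.73.
Rounded to nearest $1: Petrov $215,093; Okafor $601,908; Tam $781,250; Lindqvist $362,200. Sum = $1,960,451.
Difference $1,960,450 − $1,960,451 = −$1 applied to largest allocation (Tam): Tam becomes $781,249.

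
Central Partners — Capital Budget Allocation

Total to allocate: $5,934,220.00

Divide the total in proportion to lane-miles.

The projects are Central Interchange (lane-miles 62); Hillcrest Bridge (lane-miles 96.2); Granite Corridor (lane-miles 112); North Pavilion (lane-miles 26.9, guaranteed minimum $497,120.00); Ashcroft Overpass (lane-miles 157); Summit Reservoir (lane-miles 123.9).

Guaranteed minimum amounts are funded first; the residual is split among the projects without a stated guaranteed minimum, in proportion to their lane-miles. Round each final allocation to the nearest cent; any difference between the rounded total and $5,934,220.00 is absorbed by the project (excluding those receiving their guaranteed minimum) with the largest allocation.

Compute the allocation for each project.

Central Interchange: $611,686.08; Hillcrest Bridge: $949,100.02; Granite Corridor: $1,104,981.31; North Pavilion: $497,120.00; Ashcroft Overpass: $1,548,947.02; Summit Reservoir: $1,222,385.57

Guaranteed amounts: North Pavilion $497,120.00. Remaining pool $5,437,100.00.
Remaining pool split over remaining lane-miles 551.1: Central Interchange 611,686.0824 → $611,686.08; Hillcrest Bridge 949,100.0181 → $949,100.02; Granite Corridor 1,104,981.3101 → $1,104,981.31; Ashcroft Overpass 1,548,947.0151 → $1,548,947.02; Summit Reservoir 1,222,385.5743 → $1,222,385.57.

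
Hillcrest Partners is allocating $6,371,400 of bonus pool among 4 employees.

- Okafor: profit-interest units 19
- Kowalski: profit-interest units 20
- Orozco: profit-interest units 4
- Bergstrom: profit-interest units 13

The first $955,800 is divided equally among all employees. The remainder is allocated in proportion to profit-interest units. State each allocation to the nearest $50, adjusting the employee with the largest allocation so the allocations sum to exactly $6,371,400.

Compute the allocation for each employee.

$955,800 shared equally gives $238,950 per employee.
Remainder $5,415,600 by profit-interest units (total 56): Okafor 1,837,435.71 → $1,837,450; Kowalski 1,934,142.86 → $1,934,150; Orozco 386,828.57 → $386,850; Bergstrom 1,257,192.86 → $1,257,200.
Rounding difference −$50 on remainder applied to Kowalski.
Totals: Okafor $238,950 + $1,837,450 = $2,076,400; Kowalski $238,950 + $1,934,100 = $2,173,050; Orozco $238,950 + $386,850 = $625,800; Bergstrom $238,950 + $1,257,200 = $1,496,150.

Okafor: $2,076,400 | Kowalski: $2,173,050 | Orozco: $625,800 | Bergstrom: $1,496,150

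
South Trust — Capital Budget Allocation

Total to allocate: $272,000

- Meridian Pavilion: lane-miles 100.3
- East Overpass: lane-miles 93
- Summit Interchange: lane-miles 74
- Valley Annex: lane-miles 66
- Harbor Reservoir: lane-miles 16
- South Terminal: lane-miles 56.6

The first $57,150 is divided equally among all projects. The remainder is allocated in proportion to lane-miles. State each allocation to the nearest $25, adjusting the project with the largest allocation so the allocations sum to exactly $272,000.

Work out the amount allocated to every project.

Meridian Pavilion: $62,625 · East Overpass: $58,750 · Summit Interchange: $48,700 · Valley Annex: $44,450 · Harbor Reservoir: $18,000 · South Terminal: $39,475

First tranche $57,150 split equally: $9,525 each.
Remainder $214,850 by lane-miles (total 405.9): Meridian Pavilion 53,090.55 → $53,100; East Overpass 49,226.53 → $49,225; Summit Interchange 39,169.50 → $39,175; Valley Annex 34,934.96 → $34,925; Harbor Reservoir 8,469.08 → $8,475; South Terminal 29,959.37 → $29,950.
Totals: Meridian Pavilion $9,525 + $53,100 = $62,625; East Overpass $9,525 + $49,225 = $58,750; Summit Interchange $9,525 + $39,175 = $48,700; Valley Annex $9,525 + $34,925 = $44,450; Harbor Reservoir $9,525 + $8,475 = $18,000; South Terminal $9,525 + $29,950 = $39,475.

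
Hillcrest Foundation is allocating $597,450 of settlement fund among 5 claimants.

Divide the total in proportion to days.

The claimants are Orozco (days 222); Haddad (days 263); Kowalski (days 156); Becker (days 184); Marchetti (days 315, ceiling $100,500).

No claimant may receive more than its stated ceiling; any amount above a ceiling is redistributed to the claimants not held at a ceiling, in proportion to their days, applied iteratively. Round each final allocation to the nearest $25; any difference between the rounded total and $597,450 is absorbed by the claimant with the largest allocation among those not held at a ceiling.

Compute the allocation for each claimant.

Total days = 1,140.
Pro-rata shares before constraints: Orozco 116,345.53; Haddad 137,832.76; Kowalski 81,756.32; Becker 96,430.53; Marchetti 165,084.87.
Cap binds for Marchetti ($100,500); balance $496,950 reallocated over remaining days 825.
Shares after redistribution: Orozco 133,724.73 → $133,725; Haddad 158,421.64 → $158,425; Kowalski 93,968.73 → $93,975; Becker 110,834.91 → $110,825.

Orozco: $133,725; Haddad: $158,425; Kowalski: $93,975; Becker: $110,825; Marchetti: $100,500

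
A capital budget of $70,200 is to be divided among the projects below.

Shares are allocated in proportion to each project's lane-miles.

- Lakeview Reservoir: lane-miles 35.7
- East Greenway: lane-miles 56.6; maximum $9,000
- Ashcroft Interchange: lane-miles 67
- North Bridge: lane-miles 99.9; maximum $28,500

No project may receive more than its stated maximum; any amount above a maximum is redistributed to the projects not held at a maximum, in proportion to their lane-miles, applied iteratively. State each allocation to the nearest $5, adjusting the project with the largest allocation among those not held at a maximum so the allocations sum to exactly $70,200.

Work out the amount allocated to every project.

Total lane-miles = 259.2.
Pro-rata shares before constraints: Lakeview Reservoir 9,668.75; East Greenway 15,329.17; Ashcroft Interchange 18,145.83; North Bridge 27,056.25.
Held at cap: East Greenway ($9,000); balance $61,200 reallocated over remaining lane-miles 202.6.
Held at cap: North Bridge ($28,500); balance $32,700 reallocated over remaining lane-miles 102.7.
Remaining shares: Lakeview Reservoir 11,366.99 → $11,365; Ashcroft Interchange 21,333.01 → $21,335.

Lakeview Reservoir: $11,365 | East Greenway: $9,000 | Ashcroft Interchange: $21,335 | North Bridge: $28,500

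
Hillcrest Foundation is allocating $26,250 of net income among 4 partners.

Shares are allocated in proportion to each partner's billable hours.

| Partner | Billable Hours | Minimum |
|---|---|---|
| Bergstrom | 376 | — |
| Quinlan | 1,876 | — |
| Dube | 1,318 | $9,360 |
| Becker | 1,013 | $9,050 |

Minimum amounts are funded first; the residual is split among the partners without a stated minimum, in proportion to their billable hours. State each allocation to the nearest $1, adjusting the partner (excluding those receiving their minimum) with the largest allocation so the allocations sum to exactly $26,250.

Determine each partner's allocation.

Bergstrom: $1,309 | Quinlan: $6,531 | Dube: $9,360 | Becker: $9,050

Fund the minimums — Dube $9,360; Becker $9,050. Residual $7,840.
Residual split over remaining billable hours 2,252: Bergstrom 1,308.99 → $1,309; Quinlan 6,531.01 → $6,531.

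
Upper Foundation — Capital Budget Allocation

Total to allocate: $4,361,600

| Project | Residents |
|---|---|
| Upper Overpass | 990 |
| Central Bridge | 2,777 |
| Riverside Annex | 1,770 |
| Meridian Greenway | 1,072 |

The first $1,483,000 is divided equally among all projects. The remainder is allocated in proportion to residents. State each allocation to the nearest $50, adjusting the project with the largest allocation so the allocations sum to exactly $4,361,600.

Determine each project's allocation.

Upper Overpass: $801,950 · Central Bridge: $1,580,300 · Riverside Annex: $1,141,700 · Meridian Greenway: $837,650

$1,483,000 shared equally gives $370,750 per project.
Remainder $2,878,600 by residents (total 6,609): Upper Overpass 431,202.00 → $431,200; Central Bridge 1,209,543.38 → $1,209,550; Riverside Annex 770,936.90 → $770,950; Meridian Greenway 466,917.72 → $466,900.
Totals: Upper Overpass $370,750 + $431,200 = $801,950; Central Bridge $370,750 + $1,209,550 = $1,580,300; Riverside Annex $370,750 + $770,950 = $1,141,700; Meridian Greenway $370,750 + $466,900 = $837,650.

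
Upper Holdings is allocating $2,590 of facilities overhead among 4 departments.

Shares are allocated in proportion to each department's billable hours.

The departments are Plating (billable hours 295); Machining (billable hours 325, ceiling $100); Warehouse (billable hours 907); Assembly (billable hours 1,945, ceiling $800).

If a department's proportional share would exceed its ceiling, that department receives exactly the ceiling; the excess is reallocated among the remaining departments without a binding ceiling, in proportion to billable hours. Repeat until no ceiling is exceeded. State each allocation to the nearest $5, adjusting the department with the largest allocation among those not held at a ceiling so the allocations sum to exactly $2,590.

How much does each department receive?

Plating: $415; Machining: $100; Warehouse: $1,275; Assembly: $800

Sum of billable hours: 3,472.
Pro-rata shares before constraints: Plating 220.06; Machining 242.44; Warehouse 676.59; Assembly 1,450.91.
Held at cap: Machining ($100), Assembly ($800); remaining pool $1,690 reallocated over remaining billable hours 1,202.
Shares after redistribution: Plating 414.77 → $415; Warehouse 1,275.23 → $1,275.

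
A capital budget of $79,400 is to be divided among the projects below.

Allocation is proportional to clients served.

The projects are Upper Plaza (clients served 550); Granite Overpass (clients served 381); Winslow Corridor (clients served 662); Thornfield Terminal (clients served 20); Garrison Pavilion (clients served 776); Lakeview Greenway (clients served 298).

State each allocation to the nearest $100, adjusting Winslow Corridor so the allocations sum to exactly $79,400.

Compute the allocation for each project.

Upper Plaza: $16,300 | Granite Overpass: $11,300 | Winslow Corridor: $19,500 | Thornfield Terminal: $600 | Garrison Pavilion: $22,900 | Lakeview Greenway: $8,800

Sum of clients served: 2,687.
Unrounded shares: Upper Plaza 550/2,687 × $79,400 = 16,252.33; Granite Overpass 381/2,687 × $79,400 = 11,258.43; Winslow Corridor 662/2,687 × $79,400 = 19,561.89; Thornfield Terminal 20/2,687 × $79,400 = 590.99; Garrison Pavilion 776/2,687 × $79,400 = 22,930.55; Lakeview Greenway 298/2,687 × $79,400 = 8,805.81.
Rounded to nearest $100: Upper Plaza $16,300; Granite Overpass $11,300; Winslow Corridor $19,600; Thornfield Terminal $600; Garrison Pavilion $22,900; Lakeview Greenway $8,800. Sum = $79,500.
Difference $79,400 − $79,500 = −$100 applied to Winslow Corridor: Winslow Corridor becomes $19,500.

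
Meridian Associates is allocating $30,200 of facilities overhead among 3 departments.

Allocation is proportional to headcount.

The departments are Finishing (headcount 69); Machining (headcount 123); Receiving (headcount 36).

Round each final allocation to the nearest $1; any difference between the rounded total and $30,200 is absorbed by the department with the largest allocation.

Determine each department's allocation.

Total headcount = 228.
Pro-rata amounts: Finishing 69/228 × $30,200 = 9,139.47; Machining 123/228 × $30,200 = 16,292.11; Receiving 36/228 × $30,200 = 4,768.42.
Rounded to nearest $1: Finishing $9,139; Machining $16,292; Receiving $4,768. Sum = $30,199.
Difference $30,200 − $30,199 = +$1 applied to largest allocation (Machining): Machining becomes $16,293.

Finishing: $9,139 | Machining: $16,293 | Receiving: $4,768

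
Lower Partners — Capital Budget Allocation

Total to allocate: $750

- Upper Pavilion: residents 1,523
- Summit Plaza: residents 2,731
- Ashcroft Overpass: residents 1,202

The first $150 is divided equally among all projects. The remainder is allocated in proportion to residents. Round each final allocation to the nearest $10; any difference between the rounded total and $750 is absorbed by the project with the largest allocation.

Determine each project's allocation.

Upper Pavilion: $220 | Summit Plaza: $350 | Ashcroft Overpass: $180

$150 shared equally gives $50 per project.
Remainder $600 by residents (total 5,456): Upper Pavilion 167.49 → $170; Summit Plaza 300.33 → $300; Ashcroft Overpass 132.18 → $130.
Totals: Upper Pavilion $50 + $170 = $220; Summit Plaza $50 + $300 = $350; Ashcroft Overpass $50 + $130 = $180.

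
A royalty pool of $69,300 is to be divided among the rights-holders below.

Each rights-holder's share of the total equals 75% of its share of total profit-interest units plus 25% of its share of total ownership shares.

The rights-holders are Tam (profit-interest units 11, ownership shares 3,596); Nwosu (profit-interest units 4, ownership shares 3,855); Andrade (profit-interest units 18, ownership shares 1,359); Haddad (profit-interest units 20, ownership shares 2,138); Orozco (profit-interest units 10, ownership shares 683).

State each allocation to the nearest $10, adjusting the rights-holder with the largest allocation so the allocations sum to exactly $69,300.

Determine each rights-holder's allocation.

Tam: $14,430 · Nwosu: $9,040 · Andrade: $16,870 · Haddad: $19,690 · Orozco: $9,270

Totals — profit-interest units 63, ownership shares 11,631.
Combined weights (75% profit-interest units + 25% ownership shares): Tam 0.2082; Nwosu 0.1305; Andrade 0.2435; Haddad 0.2841; Orozco 0.1337.
Proportional shares: Tam 14,431.44; Nwosu 9,042.23; Andrade 16,874.30; Haddad 19,684.67; Orozco 9,267.37.
At nearest $10: Tam $14,430; Nwosu $9,040; Andrade $16,870; Haddad $19,680; Orozco $9,270. Sum = $69,290.
Difference $69,300 − $69,290 = +$10 applied to largest allocation (Haddad): Haddad becomes $19,690.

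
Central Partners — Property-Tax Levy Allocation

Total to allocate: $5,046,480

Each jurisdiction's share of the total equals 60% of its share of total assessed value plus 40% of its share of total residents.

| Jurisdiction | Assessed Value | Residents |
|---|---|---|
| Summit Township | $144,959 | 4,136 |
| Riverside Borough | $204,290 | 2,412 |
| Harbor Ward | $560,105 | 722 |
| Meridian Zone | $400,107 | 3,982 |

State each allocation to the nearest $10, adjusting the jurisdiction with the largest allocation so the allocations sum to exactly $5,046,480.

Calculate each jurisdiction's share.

Summit Township: $1,077,180; Riverside Borough: $905,090; Harbor Ward: $1,424,670; Meridian Zone: $1,639,540

Assessed value total 1,309,461; residents total 11,252.
Composite weights (60% assessed value + 40% residents): Summit Township 0.2135; Riverside Borough 0.1794; Harbor Ward 0.2823; Meridian Zone 0.3249.
Pro-rata amounts: Summit Township 1,077,183.28; Riverside Borough 905,092.29; Harbor Ward 1,424,665.64; Meridian Zone 1,639,538.79.
After rounding ($10): Summit Township $1,077,180; Riverside Borough $905,090; Harbor Ward $1,424,670; Meridian Zone $1,639,540. Sum = $5,046,480.
No rounding difference to absorb.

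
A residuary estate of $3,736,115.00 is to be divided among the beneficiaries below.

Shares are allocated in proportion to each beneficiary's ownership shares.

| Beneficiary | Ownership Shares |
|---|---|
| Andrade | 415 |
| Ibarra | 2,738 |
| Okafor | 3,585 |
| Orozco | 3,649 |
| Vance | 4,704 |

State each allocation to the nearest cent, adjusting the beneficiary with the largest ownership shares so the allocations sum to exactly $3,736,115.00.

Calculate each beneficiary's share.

Total ownership shares = 415 + 2,738 + 3,585 + 3,649 + 4,704 = 15,091.
Pro-rata amounts: Andrade 102,742.5436; Ibarra 677,853.2152; Okafor 887,547.0330; Orozco 903,391.6662; Vance 1,164,580.5420.
At nearest cent: Andrade $102,742.54; Ibarra $677,853.22; Okafor $887,547.03; Orozco $903,391.67; Vance $1,164,580.54. Sum = $3,736,115.00.
Sum already equals the total — no adjustment.

Andrade: $102,742.54 | Ibarra: $677,853.22 | Okafor: $887,547.03 | Orozco: $903,391.67 | Vance: $1,164,580.54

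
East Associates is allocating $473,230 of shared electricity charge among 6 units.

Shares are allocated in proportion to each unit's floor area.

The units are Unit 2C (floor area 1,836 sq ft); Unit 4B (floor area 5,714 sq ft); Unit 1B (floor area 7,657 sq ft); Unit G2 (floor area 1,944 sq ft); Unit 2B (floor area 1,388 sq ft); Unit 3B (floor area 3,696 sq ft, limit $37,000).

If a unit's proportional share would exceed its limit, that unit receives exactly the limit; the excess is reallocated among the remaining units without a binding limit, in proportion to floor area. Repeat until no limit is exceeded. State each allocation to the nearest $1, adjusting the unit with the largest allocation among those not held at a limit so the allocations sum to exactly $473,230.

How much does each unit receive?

Unit 2C: $43,202; Unit 4B: $134,453; Unit 1B: $180,172; Unit G2: $45,743; Unit 2B: $32,660; Unit 3B: $37,000

Floor area total: 22,235.
Pro-rata shares before constraints: Unit 2C 39,075.79; Unit 4B 121,611.70; Unit 1B 162,964.79; Unit G2 41,374.37; Unit 2B 29,540.96; Unit 3B 78,662.38.
Cap binds for Unit 3B ($37,000); balance $436,230 reallocated over remaining floor area 18,539.
Remaining shares: Unit 2C 43,201.81 → $43,202; Unit 4B 134,452.68 → $134,453; Unit 1B 180,172.24 → $180,172; Unit G2 45,743.09 → $45,743; Unit 2B 32,660.19 → $32,660.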